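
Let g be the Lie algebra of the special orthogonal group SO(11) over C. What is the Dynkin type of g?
This is so(11) with 11 odd, which has dimension 11(11-1)/2 = 55 and rank (11-1)/2 = 5. In the classification of classical Lie algebras, the orthogonal algebra so(2n+1) in an odd number of variables has type B_n; here n = 5, so the Dynkin diagram is a chain of 5 nodes with a double edge at one end; the terminal node there is the unique short simple root (B_5). Hence the type is B_5.

B_5 (so(11))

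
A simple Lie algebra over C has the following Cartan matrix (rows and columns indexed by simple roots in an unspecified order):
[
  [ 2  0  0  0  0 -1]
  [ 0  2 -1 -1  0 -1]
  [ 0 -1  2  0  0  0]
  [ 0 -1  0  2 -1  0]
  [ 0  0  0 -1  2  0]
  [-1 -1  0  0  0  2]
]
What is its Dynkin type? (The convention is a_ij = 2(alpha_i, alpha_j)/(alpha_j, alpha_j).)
E_6

The matrix has rank 6 with 2's on the diagonal. Reading the off-diagonal entries as Dynkin edges (a single edge where a_ij = a_ji = -1; a double or triple edge where a_ij * a_ji = 2 or 3), the diagram is a chain of 5 nodes with one extra node attached to the third node from one end (E_6). One simple-root ordering that puts it in standard form is (alpha_1, alpha_3, alpha_6, alpha_2, alpha_4, alpha_5). So the algebra is type E_6.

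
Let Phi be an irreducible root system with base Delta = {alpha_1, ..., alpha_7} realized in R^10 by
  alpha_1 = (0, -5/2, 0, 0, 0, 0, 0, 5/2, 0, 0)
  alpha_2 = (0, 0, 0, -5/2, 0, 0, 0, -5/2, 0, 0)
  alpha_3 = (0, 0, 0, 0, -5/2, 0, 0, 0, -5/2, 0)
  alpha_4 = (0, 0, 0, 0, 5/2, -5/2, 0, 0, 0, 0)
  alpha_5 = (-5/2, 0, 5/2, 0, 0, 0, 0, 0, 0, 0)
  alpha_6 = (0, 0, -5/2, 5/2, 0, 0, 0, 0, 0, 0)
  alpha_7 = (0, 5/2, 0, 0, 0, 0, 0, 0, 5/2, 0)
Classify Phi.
Compute the Cartan integers a_ij = 2(alpha_i, alpha_j)/(alpha_j, alpha_j); the resulting 7x7 Cartan matrix is
[[2, -1, 0, 0, 0, 0, -1], [-1, 2, 0, 0, 0, -1, 0], [0, 0, 2, -1, 0, 0, -1], [0, 0, -1, 2, 0, 0, 0], [0, 0, 0, 0, 2, -1, 0], [0, -1, 0, 0, -1, 2, 0], [-1, 0, -1, 0, 0, 0, 2]].
All simple roots have the same length, so the diagram is simply laced. The associated Dynkin diagram is a chain of 7 nodes with single edges (A_7), so the type is A_7 (the algebra sl(8)).

A_7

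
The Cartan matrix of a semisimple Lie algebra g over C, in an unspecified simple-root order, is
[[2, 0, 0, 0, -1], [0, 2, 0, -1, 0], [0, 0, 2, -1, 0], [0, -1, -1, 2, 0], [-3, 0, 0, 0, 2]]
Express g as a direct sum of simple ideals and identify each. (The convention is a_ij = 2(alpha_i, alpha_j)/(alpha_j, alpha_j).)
The diagram associated to this matrix has two connected components: the simple roots {alpha_2, alpha_3, alpha_4} form a chain of 3 nodes with single edges (A_3), and {alpha_1, alpha_5} form two nodes joined by a triple edge (G_2). A semisimple Lie algebra decomposes uniquely as the direct sum of simple ideals, one per connected component of its Dynkin diagram, so g ≅ A_3 ⊕ G_2 (dimension 15 + 14 = 29).

A3 ⊕ G2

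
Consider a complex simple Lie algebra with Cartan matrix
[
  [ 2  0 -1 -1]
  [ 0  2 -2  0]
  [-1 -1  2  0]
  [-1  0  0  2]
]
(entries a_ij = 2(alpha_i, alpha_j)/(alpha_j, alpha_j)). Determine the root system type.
type C_4

The matrix has rank 4 with 2's on the diagonal. Reading the off-diagonal entries as Dynkin edges (a single edge where a_ij = a_ji = -1; a double or triple edge where a_ij * a_ji = 2 or 3), the diagram is a chain of 4 nodes with a double edge at one end; the terminal node there is the unique long simple root (C_4). One simple-root ordering that puts it in standard form is (alpha_4, alpha_1, alpha_3, alpha_2). So the algebra is type C_4, i.e. sp(8).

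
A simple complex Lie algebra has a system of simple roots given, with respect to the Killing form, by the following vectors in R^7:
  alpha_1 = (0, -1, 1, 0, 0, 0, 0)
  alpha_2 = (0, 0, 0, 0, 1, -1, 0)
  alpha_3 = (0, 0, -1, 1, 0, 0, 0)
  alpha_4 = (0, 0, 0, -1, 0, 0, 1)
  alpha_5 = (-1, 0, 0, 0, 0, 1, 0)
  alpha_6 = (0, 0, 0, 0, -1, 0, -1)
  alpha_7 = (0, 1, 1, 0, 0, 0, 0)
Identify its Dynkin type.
Compute the Cartan integers a_ij = 2(alpha_i, alpha_j)/(alpha_j, alpha_j); the resulting 7x7 Cartan matrix is
[[2, 0, -1, 0, 0, 0, 0], [0, 2, 0, 0, -1, -1, 0], [-1, 0, 2, -1, 0, 0, -1], [0, 0, -1, 2, 0, -1, 0], [0, -1, 0, 0, 2, 0, 0], [0, -1, 0, -1, 0, 2, 0], [0, 0, -1, 0, 0, 0, 2]].
All simple roots have the same length, so the diagram is simply laced. The associated Dynkin diagram is a chain of 5 nodes with a fork of two nodes at one end (D_7), so the type is D_7 (the algebra so(14)).

D_7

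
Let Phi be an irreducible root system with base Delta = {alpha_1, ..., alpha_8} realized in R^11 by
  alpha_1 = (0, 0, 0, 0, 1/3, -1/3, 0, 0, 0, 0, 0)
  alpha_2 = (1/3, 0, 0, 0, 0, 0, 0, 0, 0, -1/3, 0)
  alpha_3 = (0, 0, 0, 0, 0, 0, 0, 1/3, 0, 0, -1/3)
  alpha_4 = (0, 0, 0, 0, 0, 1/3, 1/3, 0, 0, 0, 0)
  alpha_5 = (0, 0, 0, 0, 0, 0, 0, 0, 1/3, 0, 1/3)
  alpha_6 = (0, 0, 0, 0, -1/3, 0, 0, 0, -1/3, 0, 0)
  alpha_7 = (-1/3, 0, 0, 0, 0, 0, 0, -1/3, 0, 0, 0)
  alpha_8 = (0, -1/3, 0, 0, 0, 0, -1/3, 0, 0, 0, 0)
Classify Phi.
Compute the Cartan integers a_ij = 2(alpha_i, alpha_j)/(alpha_j, alpha_j); the resulting 8x8 Cartan matrix is
[[2, 0, 0, -1, 0, -1, 0, 0], [0, 2, 0, 0, 0, 0, -1, 0], [0, 0, 2, 0, -1, 0, -1, 0], [-1, 0, 0, 2, 0, 0, 0, -1], [0, 0, -1, 0, 2, -1, 0, 0], [-1, 0, 0, 0, -1, 2, 0, 0], [0, -1, -1, 0, 0, 0, 2, 0], [0, 0, 0, -1, 0, 0, 0, 2]].
All simple roots have the same length, so the diagram is simply laced. The associated Dynkin diagram is a chain of 8 nodes with single edges (A_8), so the type is A_8 (the algebra sl(9)).

A8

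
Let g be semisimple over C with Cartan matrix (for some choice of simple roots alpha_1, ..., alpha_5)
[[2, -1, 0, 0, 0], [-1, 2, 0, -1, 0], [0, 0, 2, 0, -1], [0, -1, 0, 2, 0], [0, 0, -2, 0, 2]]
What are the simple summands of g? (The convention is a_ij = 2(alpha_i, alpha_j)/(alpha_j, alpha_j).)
The diagram associated to this matrix has two connected components: the simple roots {alpha_1, alpha_2, alpha_4} form a chain of 3 nodes with single edges (A_3), and {alpha_3, alpha_5} form a chain of 2 nodes with a double edge at one end; the terminal node there is the unique short simple root (B_2). A semisimple Lie algebra decomposes uniquely as the direct sum of simple ideals, one per connected component of its Dynkin diagram, so g ≅ A_3 ⊕ B_2 (dimension 15 + 10 = 25).

type A_3 + type B_2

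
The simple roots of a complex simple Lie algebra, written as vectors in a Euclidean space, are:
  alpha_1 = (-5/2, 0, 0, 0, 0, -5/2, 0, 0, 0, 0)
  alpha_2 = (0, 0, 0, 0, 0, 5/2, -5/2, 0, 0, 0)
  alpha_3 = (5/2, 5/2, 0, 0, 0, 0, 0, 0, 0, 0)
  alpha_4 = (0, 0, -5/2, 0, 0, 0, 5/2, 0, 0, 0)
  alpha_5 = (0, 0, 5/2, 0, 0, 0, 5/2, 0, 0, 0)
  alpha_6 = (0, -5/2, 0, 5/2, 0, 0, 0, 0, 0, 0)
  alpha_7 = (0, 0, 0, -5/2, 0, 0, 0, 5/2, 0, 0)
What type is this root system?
type D_7

Compute the Cartan integers a_ij = 2(alpha_i, alpha_j)/(alpha_j, alpha_j); the resulting 7x7 Cartan matrix is
[[2, -1, -1, 0, 0, 0, 0], [-1, 2, 0, -1, -1, 0, 0], [-1, 0, 2, 0, 0, -1, 0], [0, -1, 0, 2, 0, 0, 0], [0, -1, 0, 0, 2, 0, 0], [0, 0, -1, 0, 0, 2, -1], [0, 0, 0, 0, 0, -1, 2]].
All simple roots have the same length, so the diagram is simply laced. The associated Dynkin diagram is a chain of 5 nodes with a fork of two nodes at one end (D_7), so the type is D_7 (the algebra so(14)).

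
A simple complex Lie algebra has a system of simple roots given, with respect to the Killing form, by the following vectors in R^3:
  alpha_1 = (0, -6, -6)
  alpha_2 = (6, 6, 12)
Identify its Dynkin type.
Compute the Cartan integers a_ij = 2(alpha_i, alpha_j)/(alpha_j, alpha_j); the resulting 2x2 Cartan matrix is
[[2, -1], [-3, 2]].
The roots have two lengths (squared-length ratio 3:1); the short ones are alpha_{1}. The associated Dynkin diagram is two nodes joined by a triple edge (G_2), so the type is G_2.

G2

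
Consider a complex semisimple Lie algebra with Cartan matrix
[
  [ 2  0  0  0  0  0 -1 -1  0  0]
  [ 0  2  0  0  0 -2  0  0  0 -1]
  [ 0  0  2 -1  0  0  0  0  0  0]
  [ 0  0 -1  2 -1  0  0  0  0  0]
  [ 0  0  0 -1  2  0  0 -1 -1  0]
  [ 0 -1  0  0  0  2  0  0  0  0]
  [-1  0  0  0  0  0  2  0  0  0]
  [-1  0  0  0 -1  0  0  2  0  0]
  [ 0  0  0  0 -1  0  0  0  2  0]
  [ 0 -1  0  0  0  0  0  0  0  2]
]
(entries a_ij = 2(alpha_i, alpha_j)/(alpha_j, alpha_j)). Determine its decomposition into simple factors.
B_3 (so(7)) ⊕ E_7

The diagram associated to this matrix has two connected components: the simple roots {alpha_2, alpha_6, alpha_10} form a chain of 3 nodes with a double edge at one end; the terminal node there is the unique short simple root (B_3), and {alpha_1, alpha_3, alpha_4, alpha_5, alpha_7, alpha_8, alpha_9} form a chain of 6 nodes with one extra node attached to the third node from one end (E_7). A semisimple Lie algebra decomposes uniquely as the direct sum of simple ideals, one per connected component of its Dynkin diagram, so g ≅ B_3 ⊕ E_7 (dimension 21 + 133 = 154).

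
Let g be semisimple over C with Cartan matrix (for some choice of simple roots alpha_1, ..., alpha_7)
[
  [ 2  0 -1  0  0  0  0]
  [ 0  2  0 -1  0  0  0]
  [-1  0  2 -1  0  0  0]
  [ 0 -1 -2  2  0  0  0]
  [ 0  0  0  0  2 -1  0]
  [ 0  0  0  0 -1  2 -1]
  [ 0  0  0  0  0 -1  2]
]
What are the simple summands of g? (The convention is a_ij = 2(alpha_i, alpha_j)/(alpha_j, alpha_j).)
The diagram associated to this matrix has two connected components: the simple roots {alpha_5, alpha_6, alpha_7} form a chain of 3 nodes with single edges (A_3), and {alpha_1, alpha_2, alpha_3, alpha_4} form a chain of 4 nodes with a double edge between the middle two (F_4). A semisimple Lie algebra decomposes uniquely as the direct sum of simple ideals, one per connected component of its Dynkin diagram, so g ≅ A_3 ⊕ F_4 (dimension 15 + 52 = 67).

type A_3 + type F_4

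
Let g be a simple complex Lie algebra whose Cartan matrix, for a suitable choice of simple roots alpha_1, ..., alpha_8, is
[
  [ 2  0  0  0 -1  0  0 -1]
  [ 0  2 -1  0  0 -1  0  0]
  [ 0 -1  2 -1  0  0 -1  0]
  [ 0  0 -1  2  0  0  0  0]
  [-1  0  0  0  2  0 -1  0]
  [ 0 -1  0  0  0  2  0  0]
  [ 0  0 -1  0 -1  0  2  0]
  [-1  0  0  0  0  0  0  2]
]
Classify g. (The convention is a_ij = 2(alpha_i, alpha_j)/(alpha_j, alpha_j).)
The matrix has rank 8 with 2's on the diagonal. Reading the off-diagonal entries as Dynkin edges (a single edge where a_ij = a_ji = -1; a double or triple edge where a_ij * a_ji = 2 or 3), the diagram is a chain of 7 nodes with one extra node attached to the third node from one end (E_8). One simple-root ordering that puts it in standard form is (alpha_6, alpha_4, alpha_2, alpha_3, alpha_7, alpha_5, alpha_1, alpha_8). So the algebra is type E_8.

E_8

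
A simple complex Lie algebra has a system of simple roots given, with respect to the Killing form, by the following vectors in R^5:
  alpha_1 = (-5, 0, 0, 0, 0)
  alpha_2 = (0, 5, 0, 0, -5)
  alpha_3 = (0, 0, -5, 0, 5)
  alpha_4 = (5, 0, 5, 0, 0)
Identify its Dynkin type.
B4

Compute the Cartan integers a_ij = 2(alpha_i, alpha_j)/(alpha_j, alpha_j); the resulting 4x4 Cartan matrix is
[[2, 0, 0, -1], [0, 2, -1, 0], [0, -1, 2, -1], [-2, 0, -1, 2]].
The roots have two lengths (squared-length ratio 2:1); the short ones are alpha_{1}. The associated Dynkin diagram is a chain of 4 nodes with a double edge at one end; the terminal node there is the unique short simple root (B_4), so the type is B_4 (the algebra so(9)).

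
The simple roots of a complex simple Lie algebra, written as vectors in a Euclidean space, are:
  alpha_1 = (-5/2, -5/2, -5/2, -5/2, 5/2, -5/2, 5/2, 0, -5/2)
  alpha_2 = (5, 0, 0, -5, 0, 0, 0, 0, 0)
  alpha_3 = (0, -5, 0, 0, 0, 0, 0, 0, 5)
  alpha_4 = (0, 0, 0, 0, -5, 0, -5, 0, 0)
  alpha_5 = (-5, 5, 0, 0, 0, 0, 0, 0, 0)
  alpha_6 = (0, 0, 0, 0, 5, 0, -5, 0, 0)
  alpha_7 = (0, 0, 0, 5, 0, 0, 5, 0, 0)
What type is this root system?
Compute the Cartan integers a_ij = 2(alpha_i, alpha_j)/(alpha_j, alpha_j); the resulting 7x7 Cartan matrix is
[[2, 0, 0, -1, 0, 0, 0], [0, 2, 0, 0, -1, 0, -1], [0, 0, 2, 0, -1, 0, 0], [-1, 0, 0, 2, 0, 0, -1], [0, -1, -1, 0, 2, 0, 0], [0, 0, 0, 0, 0, 2, -1], [0, -1, 0, -1, 0, -1, 2]].
All simple roots have the same length, so the diagram is simply laced. The associated Dynkin diagram is a chain of 6 nodes with one extra node attached to the third node from one end (E_7), so the type is E_7.

E_7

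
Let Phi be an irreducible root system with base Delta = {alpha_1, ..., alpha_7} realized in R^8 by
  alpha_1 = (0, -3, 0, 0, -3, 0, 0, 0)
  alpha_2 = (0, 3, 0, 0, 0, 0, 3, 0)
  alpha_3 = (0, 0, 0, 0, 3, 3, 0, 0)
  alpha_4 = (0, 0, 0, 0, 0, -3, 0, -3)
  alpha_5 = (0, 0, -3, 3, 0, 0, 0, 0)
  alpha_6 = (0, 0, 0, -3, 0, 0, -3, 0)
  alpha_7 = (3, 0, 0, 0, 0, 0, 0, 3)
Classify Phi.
A7

Compute the Cartan integers a_ij = 2(alpha_i, alpha_j)/(alpha_j, alpha_j); the resulting 7x7 Cartan matrix is
[[2, -1, -1, 0, 0, 0, 0], [-1, 2, 0, 0, 0, -1, 0], [-1, 0, 2, -1, 0, 0, 0], [0, 0, -1, 2, 0, 0, -1], [0, 0, 0, 0, 2, -1, 0], [0, -1, 0, 0, -1, 2, 0], [0, 0, 0, -1, 0, 0, 2]].
All simple roots have the same length, so the diagram is simply laced. The associated Dynkin diagram is a chain of 7 nodes with single edges (A_7), so the type is A_7 (the algebra sl(8)).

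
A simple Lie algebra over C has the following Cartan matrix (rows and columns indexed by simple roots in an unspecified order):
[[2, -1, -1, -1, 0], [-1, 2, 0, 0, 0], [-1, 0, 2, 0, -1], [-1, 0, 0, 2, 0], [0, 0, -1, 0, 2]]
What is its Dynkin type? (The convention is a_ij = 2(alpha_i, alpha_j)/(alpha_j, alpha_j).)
D_5 (so(10))

The matrix has rank 5 with 2's on the diagonal. Reading the off-diagonal entries as Dynkin edges (a single edge where a_ij = a_ji = -1; a double or triple edge where a_ij * a_ji = 2 or 3), the diagram is a chain of 3 nodes with a fork of two nodes at one end (D_5). One simple-root ordering that puts it in standard form is (alpha_5, alpha_3, alpha_1, alpha_2, alpha_4). So the algebra is type D_5, i.e. so(10).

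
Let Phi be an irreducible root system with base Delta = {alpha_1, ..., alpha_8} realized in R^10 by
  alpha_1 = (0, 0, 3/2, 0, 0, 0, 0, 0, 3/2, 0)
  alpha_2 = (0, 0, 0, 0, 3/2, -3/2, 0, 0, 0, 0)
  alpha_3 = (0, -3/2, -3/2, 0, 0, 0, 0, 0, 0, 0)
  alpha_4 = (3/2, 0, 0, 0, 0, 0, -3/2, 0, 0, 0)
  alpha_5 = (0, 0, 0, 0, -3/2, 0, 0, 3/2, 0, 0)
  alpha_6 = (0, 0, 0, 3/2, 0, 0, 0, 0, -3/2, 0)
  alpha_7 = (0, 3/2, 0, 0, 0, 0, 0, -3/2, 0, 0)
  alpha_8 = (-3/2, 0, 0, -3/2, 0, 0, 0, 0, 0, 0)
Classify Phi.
Compute the Cartan integers a_ij = 2(alpha_i, alpha_j)/(alpha_j, alpha_j); the resulting 8x8 Cartan matrix is
[[2, 0, -1, 0, 0, -1, 0, 0], [0, 2, 0, 0, -1, 0, 0, 0], [-1, 0, 2, 0, 0, 0, -1, 0], [0, 0, 0, 2, 0, 0, 0, -1], [0, -1, 0, 0, 2, 0, -1, 0], [-1, 0, 0, 0, 0, 2, 0, -1], [0, 0, -1, 0, -1, 0, 2, 0], [0, 0, 0, -1, 0, -1, 0, 2]].
All simple roots have the same length, so the diagram is simply laced. The associated Dynkin diagram is a chain of 8 nodes with single edges (A_8), so the type is A_8 (the algebra sl(9)).

type A_8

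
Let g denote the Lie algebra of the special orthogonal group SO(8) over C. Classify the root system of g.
type D_4

This is so(8) with 8 even, which has dimension 8(8-1)/2 = 28 and rank 8/2 = 4. In the classification of classical Lie algebras, the orthogonal algebra so(2n) in an even number of variables has type D_n; here n = 4, so the Dynkin diagram is a chain of 2 nodes with a fork of two nodes at one end (D_4). Hence the type is D_4.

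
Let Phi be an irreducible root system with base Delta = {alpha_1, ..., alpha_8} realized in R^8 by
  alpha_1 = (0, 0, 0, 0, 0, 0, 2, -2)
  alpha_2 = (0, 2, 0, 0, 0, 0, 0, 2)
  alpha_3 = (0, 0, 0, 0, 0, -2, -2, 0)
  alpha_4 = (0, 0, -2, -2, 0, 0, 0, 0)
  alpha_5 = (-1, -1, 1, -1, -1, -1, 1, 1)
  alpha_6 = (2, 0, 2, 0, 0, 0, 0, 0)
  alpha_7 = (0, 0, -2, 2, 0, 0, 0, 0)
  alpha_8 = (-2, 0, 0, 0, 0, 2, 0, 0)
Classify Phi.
E8

Compute the Cartan integers a_ij = 2(alpha_i, alpha_j)/(alpha_j, alpha_j); the resulting 8x8 Cartan matrix is
[[2, -1, -1, 0, 0, 0, 0, 0], [-1, 2, 0, 0, 0, 0, 0, 0], [-1, 0, 2, 0, 0, 0, 0, -1], [0, 0, 0, 2, 0, -1, 0, 0], [0, 0, 0, 0, 2, 0, -1, 0], [0, 0, 0, -1, 0, 2, -1, -1], [0, 0, 0, 0, -1, -1, 2, 0], [0, 0, -1, 0, 0, -1, 0, 2]].
All simple roots have the same length, so the diagram is simply laced. The associated Dynkin diagram is a chain of 7 nodes with one extra node attached to the third node from one end (E_8), so the type is E_8.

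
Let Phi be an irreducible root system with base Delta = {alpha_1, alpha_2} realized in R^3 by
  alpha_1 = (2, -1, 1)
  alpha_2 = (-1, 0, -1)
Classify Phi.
Compute the Cartan integers a_ij = 2(alpha_i, alpha_j)/(alpha_j, alpha_j); the resulting 2x2 Cartan matrix is
[[2, -3], [-1, 2]].
The roots have two lengths (squared-length ratio 3:1); the short ones are alpha_{2}. The associated Dynkin diagram is two nodes joined by a triple edge (G_2), so the type is G_2.

type G_2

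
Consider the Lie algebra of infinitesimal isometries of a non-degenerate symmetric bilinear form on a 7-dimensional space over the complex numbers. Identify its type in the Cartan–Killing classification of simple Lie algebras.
B3

This is so(7) with 7 odd, which has dimension 7(7-1)/2 = 21 and rank (7-1)/2 = 3. In the classification of classical Lie algebras, the orthogonal algebra so(2n+1) in an odd number of variables has type B_n; here n = 3, so the Dynkin diagram is a chain of 3 nodes with a double edge at one end; the terminal node there is the unique short simple root (B_3). Hence the type is B_3.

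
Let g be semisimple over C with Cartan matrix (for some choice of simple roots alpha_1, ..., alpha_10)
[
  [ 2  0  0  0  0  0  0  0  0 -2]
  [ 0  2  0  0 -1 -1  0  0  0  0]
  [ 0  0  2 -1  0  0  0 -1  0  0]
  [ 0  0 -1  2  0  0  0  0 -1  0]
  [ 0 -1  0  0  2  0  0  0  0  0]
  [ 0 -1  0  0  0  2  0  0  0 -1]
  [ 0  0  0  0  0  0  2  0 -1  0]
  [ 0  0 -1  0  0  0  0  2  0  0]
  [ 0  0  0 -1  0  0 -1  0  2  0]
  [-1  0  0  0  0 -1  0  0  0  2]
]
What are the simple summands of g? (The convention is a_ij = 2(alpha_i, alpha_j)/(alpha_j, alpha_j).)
The diagram associated to this matrix has two connected components: the simple roots {alpha_3, alpha_4, alpha_7, alpha_8, alpha_9} form a chain of 5 nodes with single edges (A_5), and {alpha_1, alpha_2, alpha_5, alpha_6, alpha_10} form a chain of 5 nodes with a double edge at one end; the terminal node there is the unique long simple root (C_5). A semisimple Lie algebra decomposes uniquely as the direct sum of simple ideals, one per connected component of its Dynkin diagram, so g ≅ A_5 ⊕ C_5 (dimension 35 + 55 = 90).

A_5 + C_5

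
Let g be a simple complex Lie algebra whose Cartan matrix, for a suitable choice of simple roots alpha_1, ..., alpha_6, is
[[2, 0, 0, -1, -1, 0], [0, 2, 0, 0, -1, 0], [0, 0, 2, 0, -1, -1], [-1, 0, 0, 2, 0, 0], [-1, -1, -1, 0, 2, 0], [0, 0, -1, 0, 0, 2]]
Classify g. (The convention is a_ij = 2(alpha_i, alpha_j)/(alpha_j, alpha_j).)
The matrix has rank 6 with 2's on the diagonal. Reading the off-diagonal entries as Dynkin edges (a single edge where a_ij = a_ji = -1; a double or triple edge where a_ij * a_ji = 2 or 3), the diagram is a chain of 5 nodes with one extra node attached to the third node from one end (E_6). One simple-root ordering that puts it in standard form is (alpha_4, alpha_2, alpha_1, alpha_5, alpha_3, alpha_6). So the algebra is type E_6.

E_6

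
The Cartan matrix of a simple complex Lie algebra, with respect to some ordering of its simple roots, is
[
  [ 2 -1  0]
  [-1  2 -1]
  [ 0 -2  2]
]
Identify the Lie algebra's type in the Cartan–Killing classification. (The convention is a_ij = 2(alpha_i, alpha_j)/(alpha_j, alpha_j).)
The matrix has rank 3 with 2's on the diagonal. Reading the off-diagonal entries as Dynkin edges (a single edge where a_ij = a_ji = -1; a double or triple edge where a_ij * a_ji = 2 or 3), the diagram is a chain of 3 nodes with a double edge at one end; the terminal node there is the unique long simple root (C_3). One simple-root ordering that puts it in standard form is (alpha_1, alpha_2, alpha_3). So the algebra is type C_3, i.e. sp(6).

C3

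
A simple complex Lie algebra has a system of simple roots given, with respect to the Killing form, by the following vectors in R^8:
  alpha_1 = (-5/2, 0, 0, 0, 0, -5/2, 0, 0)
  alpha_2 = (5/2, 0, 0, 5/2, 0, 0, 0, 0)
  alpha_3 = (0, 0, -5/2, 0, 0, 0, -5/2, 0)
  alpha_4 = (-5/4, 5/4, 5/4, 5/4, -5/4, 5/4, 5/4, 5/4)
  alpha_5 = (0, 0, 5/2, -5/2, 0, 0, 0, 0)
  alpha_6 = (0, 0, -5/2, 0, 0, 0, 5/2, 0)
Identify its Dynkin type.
Compute the Cartan integers a_ij = 2(alpha_i, alpha_j)/(alpha_j, alpha_j); the resulting 6x6 Cartan matrix is
[[2, -1, 0, 0, 0, 0], [-1, 2, 0, 0, -1, 0], [0, 0, 2, -1, -1, 0], [0, 0, -1, 2, 0, 0], [0, -1, -1, 0, 2, -1], [0, 0, 0, 0, -1, 2]].
All simple roots have the same length, so the diagram is simply laced. The associated Dynkin diagram is a chain of 5 nodes with one extra node attached to the third node from one end (E_6), so the type is E_6.

E6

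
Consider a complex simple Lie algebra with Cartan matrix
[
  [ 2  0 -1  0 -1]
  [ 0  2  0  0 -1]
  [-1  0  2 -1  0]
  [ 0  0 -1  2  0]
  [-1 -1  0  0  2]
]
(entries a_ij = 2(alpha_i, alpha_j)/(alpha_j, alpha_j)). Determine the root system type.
A_5 (sl(6))

The matrix has rank 5 with 2's on the diagonal. Reading the off-diagonal entries as Dynkin edges (a single edge where a_ij = a_ji = -1; a double or triple edge where a_ij * a_ji = 2 or 3), the diagram is a chain of 5 nodes with single edges (A_5). One simple-root ordering that puts it in standard form is (alpha_2, alpha_5, alpha_1, alpha_3, alpha_4). So the algebra is type A_5, i.e. sl(6).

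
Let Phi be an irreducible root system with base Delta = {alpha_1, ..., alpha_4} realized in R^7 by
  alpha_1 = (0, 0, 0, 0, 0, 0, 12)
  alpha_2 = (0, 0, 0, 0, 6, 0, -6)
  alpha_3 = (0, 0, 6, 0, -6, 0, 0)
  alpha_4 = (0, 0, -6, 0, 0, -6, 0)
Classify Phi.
C4

Compute the Cartan integers a_ij = 2(alpha_i, alpha_j)/(alpha_j, alpha_j); the resulting 4x4 Cartan matrix is
[[2, -2, 0, 0], [-1, 2, -1, 0], [0, -1, 2, -1], [0, 0, -1, 2]].
The roots have two lengths (squared-length ratio 2:1); the short ones are alpha_{2,3,4}. The associated Dynkin diagram is a chain of 4 nodes with a double edge at one end; the terminal node there is the unique long simple root (C_4), so the type is C_4 (the algebra sp(8)).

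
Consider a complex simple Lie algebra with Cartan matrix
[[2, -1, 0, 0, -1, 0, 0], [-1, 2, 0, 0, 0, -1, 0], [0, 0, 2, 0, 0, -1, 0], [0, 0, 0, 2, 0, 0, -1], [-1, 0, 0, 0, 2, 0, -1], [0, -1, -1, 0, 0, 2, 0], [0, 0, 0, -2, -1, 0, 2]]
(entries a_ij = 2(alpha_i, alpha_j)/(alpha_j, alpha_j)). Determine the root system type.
The matrix has rank 7 with 2's on the diagonal. Reading the off-diagonal entries as Dynkin edges (a single edge where a_ij = a_ji = -1; a double or triple edge where a_ij * a_ji = 2 or 3), the diagram is a chain of 7 nodes with a double edge at one end; the terminal node there is the unique short simple root (B_7). One simple-root ordering that puts it in standard form is (alpha_3, alpha_6, alpha_2, alpha_1, alpha_5, alpha_7, alpha_4). So the algebra is type B_7, i.e. so(15).

B7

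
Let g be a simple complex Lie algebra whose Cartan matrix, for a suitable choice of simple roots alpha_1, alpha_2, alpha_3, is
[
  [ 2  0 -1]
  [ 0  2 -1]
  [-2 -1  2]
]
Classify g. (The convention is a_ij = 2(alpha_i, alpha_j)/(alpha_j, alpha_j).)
The matrix has rank 3 with 2's on the diagonal. Reading the off-diagonal entries as Dynkin edges (a single edge where a_ij = a_ji = -1; a double or triple edge where a_ij * a_ji = 2 or 3), the diagram is a chain of 3 nodes with a double edge at one end; the terminal node there is the unique short simple root (B_3). One simple-root ordering that puts it in standard form is (alpha_2, alpha_3, alpha_1). So the algebra is type B_3, i.e. so(7).

B3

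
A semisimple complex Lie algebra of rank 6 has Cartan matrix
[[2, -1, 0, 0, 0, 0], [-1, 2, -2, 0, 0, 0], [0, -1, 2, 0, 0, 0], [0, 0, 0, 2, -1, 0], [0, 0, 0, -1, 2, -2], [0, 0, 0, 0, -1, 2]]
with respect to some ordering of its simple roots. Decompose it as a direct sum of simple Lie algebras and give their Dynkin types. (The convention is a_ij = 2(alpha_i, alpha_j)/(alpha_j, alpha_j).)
type B_3 ⊕ type B_3

The diagram associated to this matrix has two connected components: the simple roots {alpha_4, alpha_5, alpha_6} form a chain of 3 nodes with a double edge at one end; the terminal node there is the unique short simple root (B_3), and {alpha_1, alpha_2, alpha_3} form a chain of 3 nodes with a double edge at one end; the terminal node there is the unique short simple root (B_3). A semisimple Lie algebra decomposes uniquely as the direct sum of simple ideals, one per connected component of its Dynkin diagram, so g ≅ B_3 ⊕ B_3 (dimension 21 + 21 = 42).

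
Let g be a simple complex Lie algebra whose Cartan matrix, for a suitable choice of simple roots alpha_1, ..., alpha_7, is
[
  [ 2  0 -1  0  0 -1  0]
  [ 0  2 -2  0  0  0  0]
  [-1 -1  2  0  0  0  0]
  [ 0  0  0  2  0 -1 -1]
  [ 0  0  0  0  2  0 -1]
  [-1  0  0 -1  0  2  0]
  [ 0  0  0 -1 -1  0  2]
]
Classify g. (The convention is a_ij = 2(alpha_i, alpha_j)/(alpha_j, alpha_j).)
The matrix has rank 7 with 2's on the diagonal. Reading the off-diagonal entries as Dynkin edges (a single edge where a_ij = a_ji = -1; a double or triple edge where a_ij * a_ji = 2 or 3), the diagram is a chain of 7 nodes with a double edge at one end; the terminal node there is the unique long simple root (C_7). One simple-root ordering that puts it in standard form is (alpha_5, alpha_7, alpha_4, alpha_6, alpha_1, alpha_3, alpha_2). So the algebra is type C_7, i.e. sp(14).

C7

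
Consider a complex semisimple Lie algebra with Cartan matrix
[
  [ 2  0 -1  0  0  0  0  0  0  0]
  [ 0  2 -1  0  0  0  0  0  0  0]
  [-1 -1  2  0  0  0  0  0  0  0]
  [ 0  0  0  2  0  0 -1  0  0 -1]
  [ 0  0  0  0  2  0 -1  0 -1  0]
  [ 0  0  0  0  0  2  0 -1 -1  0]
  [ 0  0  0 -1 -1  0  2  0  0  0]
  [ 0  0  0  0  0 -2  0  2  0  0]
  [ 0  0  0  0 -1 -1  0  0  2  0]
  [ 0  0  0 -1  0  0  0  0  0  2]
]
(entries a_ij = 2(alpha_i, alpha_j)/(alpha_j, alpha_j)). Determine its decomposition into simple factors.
A_3 ⊕ C_7

The diagram associated to this matrix has two connected components: the simple roots {alpha_1, alpha_2, alpha_3} form a chain of 3 nodes with single edges (A_3), and {alpha_4, alpha_5, alpha_6, alpha_7, alpha_8, alpha_9, alpha_10} form a chain of 7 nodes with a double edge at one end; the terminal node there is the unique long simple root (C_7). A semisimple Lie algebra decomposes uniquely as the direct sum of simple ideals, one per connected component of its Dynkin diagram, so g ≅ A_3 ⊕ C_7 (dimension 15 + 105 = 120).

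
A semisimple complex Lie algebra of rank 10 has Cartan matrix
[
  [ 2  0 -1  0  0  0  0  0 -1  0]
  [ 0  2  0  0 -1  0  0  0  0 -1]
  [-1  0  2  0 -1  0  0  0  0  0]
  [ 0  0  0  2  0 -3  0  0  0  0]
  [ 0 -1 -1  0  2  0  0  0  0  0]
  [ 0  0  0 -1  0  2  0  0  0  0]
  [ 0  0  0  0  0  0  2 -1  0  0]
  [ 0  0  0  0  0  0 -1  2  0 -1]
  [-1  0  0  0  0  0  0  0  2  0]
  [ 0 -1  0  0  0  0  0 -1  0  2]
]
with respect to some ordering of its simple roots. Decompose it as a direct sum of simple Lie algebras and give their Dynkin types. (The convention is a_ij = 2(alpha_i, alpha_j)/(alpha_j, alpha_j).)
The diagram associated to this matrix has two connected components: the simple roots {alpha_1, alpha_2, alpha_3, alpha_5, alpha_7, alpha_8, alpha_9, alpha_10} form a chain of 8 nodes with single edges (A_8), and {alpha_4, alpha_6} form two nodes joined by a triple edge (G_2). A semisimple Lie algebra decomposes uniquely as the direct sum of simple ideals, one per connected component of its Dynkin diagram, so g ≅ A_8 ⊕ G_2 (dimension 80 + 14 = 94).

type A_8 ⊕ type G_2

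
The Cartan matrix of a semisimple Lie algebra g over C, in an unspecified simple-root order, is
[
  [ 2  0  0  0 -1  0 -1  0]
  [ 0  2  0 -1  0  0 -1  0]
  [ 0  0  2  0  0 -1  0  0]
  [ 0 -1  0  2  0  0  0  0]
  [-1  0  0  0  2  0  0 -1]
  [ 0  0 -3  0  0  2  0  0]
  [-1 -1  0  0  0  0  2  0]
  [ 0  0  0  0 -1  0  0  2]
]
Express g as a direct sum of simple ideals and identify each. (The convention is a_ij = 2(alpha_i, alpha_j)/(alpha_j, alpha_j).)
type A_6 ⊕ type G_2

The diagram associated to this matrix has two connected components: the simple roots {alpha_1, alpha_2, alpha_4, alpha_5, alpha_7, alpha_8} form a chain of 6 nodes with single edges (A_6), and {alpha_3, alpha_6} form two nodes joined by a triple edge (G_2). A semisimple Lie algebra decomposes uniquely as the direct sum of simple ideals, one per connected component of its Dynkin diagram, so g ≅ A_6 ⊕ G_2 (dimension 48 + 14 = 62).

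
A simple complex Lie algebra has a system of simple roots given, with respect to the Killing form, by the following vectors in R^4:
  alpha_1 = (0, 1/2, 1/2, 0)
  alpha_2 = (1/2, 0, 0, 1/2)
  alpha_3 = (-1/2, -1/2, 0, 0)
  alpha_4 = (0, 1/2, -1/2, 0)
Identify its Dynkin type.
type D_4

Compute the Cartan integers a_ij = 2(alpha_i, alpha_j)/(alpha_j, alpha_j); the resulting 4x4 Cartan matrix is
[[2, 0, -1, 0], [0, 2, -1, 0], [-1, -1, 2, -1], [0, 0, -1, 2]].
All simple roots have the same length, so the diagram is simply laced. The associated Dynkin diagram is a chain of 2 nodes with a fork of two nodes at one end (D_4), so the type is D_4 (the algebra so(8)).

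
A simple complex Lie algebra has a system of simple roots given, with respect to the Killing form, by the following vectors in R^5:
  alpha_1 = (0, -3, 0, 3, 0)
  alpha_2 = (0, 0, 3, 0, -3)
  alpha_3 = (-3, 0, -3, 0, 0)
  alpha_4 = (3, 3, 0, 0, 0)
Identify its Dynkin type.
Compute the Cartan integers a_ij = 2(alpha_i, alpha_j)/(alpha_j, alpha_j); the resulting 4x4 Cartan matrix is
[[2, 0, 0, -1], [0, 2, -1, 0], [0, -1, 2, -1], [-1, 0, -1, 2]].
All simple roots have the same length, so the diagram is simply laced. The associated Dynkin diagram is a chain of 4 nodes with single edges (A_4), so the type is A_4 (the algebra sl(5)).

A_4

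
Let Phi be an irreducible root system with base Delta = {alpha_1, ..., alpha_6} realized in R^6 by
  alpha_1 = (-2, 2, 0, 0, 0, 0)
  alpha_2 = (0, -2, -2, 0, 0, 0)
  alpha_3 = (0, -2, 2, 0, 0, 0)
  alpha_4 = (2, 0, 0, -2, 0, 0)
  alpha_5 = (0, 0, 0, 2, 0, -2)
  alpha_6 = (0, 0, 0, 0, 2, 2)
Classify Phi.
D_6 (so(12))

Compute the Cartan integers a_ij = 2(alpha_i, alpha_j)/(alpha_j, alpha_j); the resulting 6x6 Cartan matrix is
[[2, -1, -1, -1, 0, 0], [-1, 2, 0, 0, 0, 0], [-1, 0, 2, 0, 0, 0], [-1, 0, 0, 2, -1, 0], [0, 0, 0, -1, 2, -1], [0, 0, 0, 0, -1, 2]].
All simple roots have the same length, so the diagram is simply laced. The associated Dynkin diagram is a chain of 4 nodes with a fork of two nodes at one end (D_6), so the type is D_6 (the algebra so(12)).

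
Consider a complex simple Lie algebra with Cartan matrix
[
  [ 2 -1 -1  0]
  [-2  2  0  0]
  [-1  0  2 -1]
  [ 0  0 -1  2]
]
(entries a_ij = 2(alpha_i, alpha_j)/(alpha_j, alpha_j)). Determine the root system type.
C_4

The matrix has rank 4 with 2's on the diagonal. Reading the off-diagonal entries as Dynkin edges (a single edge where a_ij = a_ji = -1; a double or triple edge where a_ij * a_ji = 2 or 3), the diagram is a chain of 4 nodes with a double edge at one end; the terminal node there is the unique long simple root (C_4). One simple-root ordering that puts it in standard form is (alpha_4, alpha_3, alpha_1, alpha_2). So the algebra is type C_4, i.e. sp(8).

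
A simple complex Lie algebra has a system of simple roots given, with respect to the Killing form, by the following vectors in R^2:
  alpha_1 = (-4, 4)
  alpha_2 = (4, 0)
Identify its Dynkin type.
Compute the Cartan integers a_ij = 2(alpha_i, alpha_j)/(alpha_j, alpha_j); the resulting 2x2 Cartan matrix is
[[2, -2], [-1, 2]].
The roots have two lengths (squared-length ratio 2:1); the short ones are alpha_{2}. The associated Dynkin diagram is a chain of 2 nodes with a double edge at one end; the terminal node there is the unique short simple root (B_2), so the type is B_2 (the algebra so(5)).

type B_2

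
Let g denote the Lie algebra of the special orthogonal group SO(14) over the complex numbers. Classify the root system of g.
This is so(14) with 14 even, which has dimension 14(14-1)/2 = 91 and rank 14/2 = 7. In the classification of classical Lie algebras, the orthogonal algebra so(2n) in an even number of variables has type D_n; here n = 7, so the Dynkin diagram is a chain of 5 nodes with a fork of two nodes at one end (D_7). Hence the type is D_7.

D7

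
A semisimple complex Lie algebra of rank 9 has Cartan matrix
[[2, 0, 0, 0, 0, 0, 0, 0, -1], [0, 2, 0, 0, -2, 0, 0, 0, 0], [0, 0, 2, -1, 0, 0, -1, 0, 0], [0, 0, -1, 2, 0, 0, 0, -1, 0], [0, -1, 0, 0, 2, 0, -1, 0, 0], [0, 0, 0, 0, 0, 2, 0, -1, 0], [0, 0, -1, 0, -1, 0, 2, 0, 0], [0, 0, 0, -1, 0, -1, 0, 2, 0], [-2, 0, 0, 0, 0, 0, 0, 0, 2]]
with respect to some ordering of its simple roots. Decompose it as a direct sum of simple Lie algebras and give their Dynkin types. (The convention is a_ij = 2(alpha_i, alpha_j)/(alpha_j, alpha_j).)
type B_2 ⊕ type C_7

The diagram associated to this matrix has two connected components: the simple roots {alpha_1, alpha_9} form a chain of 2 nodes with a double edge at one end; the terminal node there is the unique short simple root (B_2), and {alpha_2, alpha_3, alpha_4, alpha_5, alpha_6, alpha_7, alpha_8} form a chain of 7 nodes with a double edge at one end; the terminal node there is the unique long simple root (C_7). A semisimple Lie algebra decomposes uniquely as the direct sum of simple ideals, one per connected component of its Dynkin diagram, so g ≅ B_2 ⊕ C_7 (dimension 10 + 105 = 115).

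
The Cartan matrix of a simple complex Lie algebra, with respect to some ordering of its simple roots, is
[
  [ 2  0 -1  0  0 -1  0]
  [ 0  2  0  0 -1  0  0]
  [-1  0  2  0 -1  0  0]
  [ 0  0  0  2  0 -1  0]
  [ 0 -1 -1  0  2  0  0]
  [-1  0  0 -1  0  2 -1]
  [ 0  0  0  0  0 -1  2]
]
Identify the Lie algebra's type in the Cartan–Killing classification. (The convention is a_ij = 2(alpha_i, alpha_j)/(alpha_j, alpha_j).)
D7

The matrix has rank 7 with 2's on the diagonal. Reading the off-diagonal entries as Dynkin edges (a single edge where a_ij = a_ji = -1; a double or triple edge where a_ij * a_ji = 2 or 3), the diagram is a chain of 5 nodes with a fork of two nodes at one end (D_7). One simple-root ordering that puts it in standard form is (alpha_2, alpha_5, alpha_3, alpha_1, alpha_6, alpha_7, alpha_4). So the algebra is type D_7, i.e. so(14).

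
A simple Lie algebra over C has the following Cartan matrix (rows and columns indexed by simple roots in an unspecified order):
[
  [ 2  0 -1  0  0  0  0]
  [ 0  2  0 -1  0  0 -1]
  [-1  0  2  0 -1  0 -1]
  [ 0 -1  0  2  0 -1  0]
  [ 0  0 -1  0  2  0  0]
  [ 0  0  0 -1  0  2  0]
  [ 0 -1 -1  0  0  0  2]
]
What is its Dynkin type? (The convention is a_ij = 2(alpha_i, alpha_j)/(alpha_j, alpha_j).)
The matrix has rank 7 with 2's on the diagonal. Reading the off-diagonal entries as Dynkin edges (a single edge where a_ij = a_ji = -1; a double or triple edge where a_ij * a_ji = 2 or 3), the diagram is a chain of 5 nodes with a fork of two nodes at one end (D_7). One simple-root ordering that puts it in standard form is (alpha_6, alpha_4, alpha_2, alpha_7, alpha_3, alpha_1, alpha_5). So the algebra is type D_7, i.e. so(14).

D7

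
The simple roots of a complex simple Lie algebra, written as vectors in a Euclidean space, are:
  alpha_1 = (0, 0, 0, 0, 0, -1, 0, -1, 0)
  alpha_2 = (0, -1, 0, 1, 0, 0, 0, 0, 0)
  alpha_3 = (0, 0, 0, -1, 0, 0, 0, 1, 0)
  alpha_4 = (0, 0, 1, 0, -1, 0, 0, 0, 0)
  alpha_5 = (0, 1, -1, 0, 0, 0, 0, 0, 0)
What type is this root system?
Compute the Cartan integers a_ij = 2(alpha_i, alpha_j)/(alpha_j, alpha_j); the resulting 5x5 Cartan matrix is
[[2, 0, -1, 0, 0], [0, 2, -1, 0, -1], [-1, -1, 2, 0, 0], [0, 0, 0, 2, -1], [0, -1, 0, -1, 2]].
All simple roots have the same length, so the diagram is simply laced. The associated Dynkin diagram is a chain of 5 nodes with single edges (A_5), so the type is A_5 (the algebra sl(6)).

A_5 (sl(6))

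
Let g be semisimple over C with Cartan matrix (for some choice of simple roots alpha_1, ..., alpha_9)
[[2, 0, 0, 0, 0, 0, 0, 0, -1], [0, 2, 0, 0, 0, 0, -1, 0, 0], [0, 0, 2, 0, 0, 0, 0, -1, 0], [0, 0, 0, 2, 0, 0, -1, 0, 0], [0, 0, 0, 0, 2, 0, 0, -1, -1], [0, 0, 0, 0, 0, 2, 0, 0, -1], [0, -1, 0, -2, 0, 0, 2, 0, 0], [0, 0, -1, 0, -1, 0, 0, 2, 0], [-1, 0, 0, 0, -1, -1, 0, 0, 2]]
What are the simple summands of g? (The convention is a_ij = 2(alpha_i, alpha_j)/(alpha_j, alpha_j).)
B_3 + D_6

The diagram associated to this matrix has two connected components: the simple roots {alpha_2, alpha_4, alpha_7} form a chain of 3 nodes with a double edge at one end; the terminal node there is the unique short simple root (B_3), and {alpha_1, alpha_3, alpha_5, alpha_6, alpha_8, alpha_9} form a chain of 4 nodes with a fork of two nodes at one end (D_6). A semisimple Lie algebra decomposes uniquely as the direct sum of simple ideals, one per connected component of its Dynkin diagram, so g ≅ B_3 ⊕ D_6 (dimension 21 + 66 = 87).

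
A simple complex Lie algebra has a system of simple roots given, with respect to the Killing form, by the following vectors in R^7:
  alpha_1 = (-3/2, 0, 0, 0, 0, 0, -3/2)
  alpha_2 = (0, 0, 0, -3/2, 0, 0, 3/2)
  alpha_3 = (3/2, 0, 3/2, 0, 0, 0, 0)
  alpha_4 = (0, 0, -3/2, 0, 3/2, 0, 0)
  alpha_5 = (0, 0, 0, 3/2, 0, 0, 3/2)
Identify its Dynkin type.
Compute the Cartan integers a_ij = 2(alpha_i, alpha_j)/(alpha_j, alpha_j); the resulting 5x5 Cartan matrix is
[[2, -1, -1, 0, -1], [-1, 2, 0, 0, 0], [-1, 0, 2, -1, 0], [0, 0, -1, 2, 0], [-1, 0, 0, 0, 2]].
All simple roots have the same length, so the diagram is simply laced. The associated Dynkin diagram is a chain of 3 nodes with a fork of two nodes at one end (D_5), so the type is D_5 (the algebra so(10)).

D5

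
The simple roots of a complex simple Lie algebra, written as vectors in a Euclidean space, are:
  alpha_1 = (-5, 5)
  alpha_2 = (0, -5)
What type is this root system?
B_2

Compute the Cartan integers a_ij = 2(alpha_i, alpha_j)/(alpha_j, alpha_j); the resulting 2x2 Cartan matrix is
[[2, -2], [-1, 2]].
The roots have two lengths (squared-length ratio 2:1); the short ones are alpha_{2}. The associated Dynkin diagram is a chain of 2 nodes with a double edge at one end; the terminal node there is the unique short simple root (B_2), so the type is B_2 (the algebra so(5)).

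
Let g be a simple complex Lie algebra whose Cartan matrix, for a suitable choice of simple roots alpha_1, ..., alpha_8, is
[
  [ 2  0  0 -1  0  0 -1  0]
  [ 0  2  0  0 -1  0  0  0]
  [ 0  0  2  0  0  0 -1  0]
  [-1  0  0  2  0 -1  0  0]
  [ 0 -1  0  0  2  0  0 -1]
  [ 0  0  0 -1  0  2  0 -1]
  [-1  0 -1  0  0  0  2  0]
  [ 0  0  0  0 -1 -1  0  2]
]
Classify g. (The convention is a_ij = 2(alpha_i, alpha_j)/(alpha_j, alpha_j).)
The matrix has rank 8 with 2's on the diagonal. Reading the off-diagonal entries as Dynkin edges (a single edge where a_ij = a_ji = -1; a double or triple edge where a_ij * a_ji = 2 or 3), the diagram is a chain of 8 nodes with single edges (A_8). One simple-root ordering that puts it in standard form is (alpha_2, alpha_5, alpha_8, alpha_6, alpha_4, alpha_1, alpha_7, alpha_3). So the algebra is type A_8, i.e. sl(9).

type A_8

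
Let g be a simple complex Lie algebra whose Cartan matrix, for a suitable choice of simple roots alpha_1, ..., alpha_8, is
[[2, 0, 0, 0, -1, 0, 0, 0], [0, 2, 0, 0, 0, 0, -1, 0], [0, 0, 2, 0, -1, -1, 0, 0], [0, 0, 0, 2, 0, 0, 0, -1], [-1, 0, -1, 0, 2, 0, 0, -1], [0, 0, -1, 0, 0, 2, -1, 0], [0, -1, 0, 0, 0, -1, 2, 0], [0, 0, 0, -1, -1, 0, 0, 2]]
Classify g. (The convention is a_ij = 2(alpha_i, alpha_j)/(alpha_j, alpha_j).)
The matrix has rank 8 with 2's on the diagonal. Reading the off-diagonal entries as Dynkin edges (a single edge where a_ij = a_ji = -1; a double or triple edge where a_ij * a_ji = 2 or 3), the diagram is a chain of 7 nodes with one extra node attached to the third node from one end (E_8). One simple-root ordering that puts it in standard form is (alpha_4, alpha_1, alpha_8, alpha_5, alpha_3, alpha_6, alpha_7, alpha_2). So the algebra is type E_8.

E_8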